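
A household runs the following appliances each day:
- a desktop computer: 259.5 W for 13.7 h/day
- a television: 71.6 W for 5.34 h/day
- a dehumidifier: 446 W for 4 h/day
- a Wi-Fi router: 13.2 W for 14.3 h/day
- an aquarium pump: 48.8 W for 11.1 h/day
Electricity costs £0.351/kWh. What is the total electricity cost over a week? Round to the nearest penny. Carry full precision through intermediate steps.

£15.85

desktop computer: 259.5 W × 13.7 h × 7 d = 24,886 Wh = 24.89 kWh
television: 71.6 W × 5.34 h × 7 d = 2,676 Wh = 2.676 kWh
dehumidifier: 446 W × 4 h × 7 d = 12,488 Wh = 12.49 kWh
Wi-Fi router: 13.2 W × 14.3 h × 7 d = 1,321 Wh = 1.321 kWh
aquarium pump: 48.8 W × 11.1 h × 7 d = 3,792 Wh = 3.792 kWh
Total energy = 24.89 + 2.676 + 12.49 + 1.321 + 3.792 = 45.16 kWh
Cost = 45.16 kWh × £0.351 = £15.85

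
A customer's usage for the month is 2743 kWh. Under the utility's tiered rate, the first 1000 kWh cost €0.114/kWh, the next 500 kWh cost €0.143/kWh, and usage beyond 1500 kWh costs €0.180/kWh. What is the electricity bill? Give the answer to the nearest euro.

First 1000 kWh × €0.114 = €114.00
Next 500 kWh × €0.143 = €71.50
Remaining 1243 kWh × €0.180 = €223.74
Total = €409.24 ≈ €409

€409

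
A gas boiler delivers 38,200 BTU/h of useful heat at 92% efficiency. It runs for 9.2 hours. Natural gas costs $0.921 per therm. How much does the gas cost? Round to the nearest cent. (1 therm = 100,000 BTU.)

Heat delivered = 38,200 BTU/h × 9.2 h = 351,440 BTU
Gas input = 351,440 / 0.92 = 382,000 BTU
= 382,000 / 100,000 = 3.82 therm
Cost = 3.82 × $0.921/therm = $3.52

$3.52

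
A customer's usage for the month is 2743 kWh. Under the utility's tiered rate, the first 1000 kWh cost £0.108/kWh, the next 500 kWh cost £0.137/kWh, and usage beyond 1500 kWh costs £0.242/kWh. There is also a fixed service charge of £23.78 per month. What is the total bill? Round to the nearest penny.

First 1000 kWh × £0.108 = £108.00
Next 500 kWh × £0.137 = £68.50
Remaining 1243 kWh × £0.242 = £300.81
Energy charge = £477.31; + service £23.78 = £501.09

£501.09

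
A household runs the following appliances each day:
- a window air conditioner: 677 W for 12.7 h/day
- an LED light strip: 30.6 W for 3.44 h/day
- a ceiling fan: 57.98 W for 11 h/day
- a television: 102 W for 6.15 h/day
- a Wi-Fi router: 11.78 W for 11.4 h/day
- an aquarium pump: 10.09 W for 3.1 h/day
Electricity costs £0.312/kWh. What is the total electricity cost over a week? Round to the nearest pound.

window air conditioner: 677 W × 12.7 h × 7 d = 60,185 Wh = 60.19 kWh
LED light strip: 30.6 W × 3.44 h × 7 d = 737 Wh = 0.7368 kWh
ceiling fan: 57.98 W × 11 h × 7 d = 4,464 Wh = 4.464 kWh
television: 102 W × 6.15 h × 7 d = 4,391 Wh = 4.391 kWh
Wi-Fi router: 11.78 W × 11.4 h × 7 d = 940 Wh = 0.94 kWh
aquarium pump: 10.09 W × 3.1 h × 7 d = 219 Wh = 0.219 kWh
Total energy = 60.19 + 0.7368 + 4.464 + 4.391 + 0.94 + 0.219 = 70.94 kWh
Cost = 70.94 kWh × £0.312 = £22.13 ≈ £22

£22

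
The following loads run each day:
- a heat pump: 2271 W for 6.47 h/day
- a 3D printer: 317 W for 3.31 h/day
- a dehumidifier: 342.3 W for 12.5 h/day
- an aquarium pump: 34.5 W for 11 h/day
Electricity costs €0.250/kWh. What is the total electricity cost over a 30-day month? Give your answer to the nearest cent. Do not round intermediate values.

heat pump: 2271 W × 6.47 h × 30 d = 440,801 Wh = 440.8 kWh
3D printer: 317 W × 3.31 h × 30 d = 31,478 Wh = 31.48 kWh
dehumidifier: 342.3 W × 12.5 h × 30 d = 128,362 Wh = 128.4 kWh
aquarium pump: 34.5 W × 11 h × 30 d = 11,385 Wh = 11.38 kWh
Total energy = 440.8 + 31.48 + 128.4 + 11.38 = 612 kWh
Cost = 612 kWh × €0.250 = €153.01

€153.01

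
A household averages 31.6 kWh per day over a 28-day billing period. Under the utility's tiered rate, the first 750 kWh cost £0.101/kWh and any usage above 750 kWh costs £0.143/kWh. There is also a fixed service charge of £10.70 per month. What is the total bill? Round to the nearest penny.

£105.73

Usage = 31.6 kWh/day × 28 days = 884.8 kWh
First 750 kWh × £0.101 = £75.75
Remaining 134.8 kWh × £0.143 = £19.28
Energy charge = £95.03; + service £10.70 = £105.73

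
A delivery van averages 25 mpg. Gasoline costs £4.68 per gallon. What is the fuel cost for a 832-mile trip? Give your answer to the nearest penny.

Fuel = 832 mi / 25 mpg = 33.28 gal
Cost = 33.28 gal × £4.68/gal = £155.75

£155.75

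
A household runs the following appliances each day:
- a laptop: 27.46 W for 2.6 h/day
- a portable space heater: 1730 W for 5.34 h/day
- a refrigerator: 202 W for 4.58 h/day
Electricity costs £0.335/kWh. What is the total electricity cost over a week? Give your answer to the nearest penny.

£24.00

laptop: 27.46 W × 2.6 h × 7 d = 500 Wh = 0.4998 kWh
portable space heater: 1730 W × 5.34 h × 7 d = 64,667 Wh = 64.67 kWh
refrigerator: 202 W × 4.58 h × 7 d = 6,476 Wh = 6.476 kWh
Total energy = 0.4998 + 64.67 + 6.476 = 71.64 kWh
Cost = 71.64 kWh × £0.335 = £24.00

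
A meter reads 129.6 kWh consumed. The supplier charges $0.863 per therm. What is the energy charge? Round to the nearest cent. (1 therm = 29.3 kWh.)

$3.82

129.6 kWh × (0.03413 therm/kWh) = 4.423 therm
Cost = 4.423 therm × $0.863/therm = $3.82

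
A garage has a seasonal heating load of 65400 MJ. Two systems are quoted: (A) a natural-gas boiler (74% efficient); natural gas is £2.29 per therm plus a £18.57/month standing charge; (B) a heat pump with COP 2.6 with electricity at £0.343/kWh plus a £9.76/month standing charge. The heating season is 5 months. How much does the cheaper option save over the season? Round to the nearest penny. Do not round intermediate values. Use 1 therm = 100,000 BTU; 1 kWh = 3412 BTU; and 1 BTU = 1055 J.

£434.42

Heat load = 65400 MJ = 65,400,000,000 J / 1055 = 61,990,521 BTU
Gas: input = 61,990,521 / 0.74 = 83,770,975 BTU = 837.7 therm → 837.7 × £2.29 = £1,918.36; + 5 × £18.57 standing = £2,011.21
Heat pump: 61,990,521 BTU / 3412 = 18,170 kWh heat; / 2.6 = 6,988 kWh in → × £0.343 = £2,396.83; + 5 × £9.76 standing = £2,445.63
Difference = |£2,011.21 − £2,445.63| = £434.42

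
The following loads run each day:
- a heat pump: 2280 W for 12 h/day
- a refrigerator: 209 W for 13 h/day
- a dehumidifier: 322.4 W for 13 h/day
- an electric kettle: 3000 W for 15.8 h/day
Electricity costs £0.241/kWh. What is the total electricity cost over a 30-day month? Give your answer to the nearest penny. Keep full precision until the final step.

heat pump: 2280 W × 12 h × 30 d = 820,800 Wh = 820.8 kWh
refrigerator: 209 W × 13 h × 30 d = 81,510 Wh = 81.51 kWh
dehumidifier: 322.4 W × 13 h × 30 d = 125,736 Wh = 125.7 kWh
electric kettle: 3000 W × 15.8 h × 30 d = 1,422,000 Wh = 1,422 kWh
Total energy = 820.8 + 81.51 + 125.7 + 1,422 = 2,450 kWh
Cost = 2,450 kWh × £0.241 = £590.46

£590.46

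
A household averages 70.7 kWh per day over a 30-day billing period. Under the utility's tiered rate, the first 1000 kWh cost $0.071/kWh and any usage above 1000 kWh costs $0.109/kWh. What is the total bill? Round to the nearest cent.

Usage = 70.7 kWh/day × 30 days = 2121 kWh
First 1000 kWh × $0.071 = $71.00
Remaining 1121 kWh × $0.109 = $122.19
Total = $193.19

$193.19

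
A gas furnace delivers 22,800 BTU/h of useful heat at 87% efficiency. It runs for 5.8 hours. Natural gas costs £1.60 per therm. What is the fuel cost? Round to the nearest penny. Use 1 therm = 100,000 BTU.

£2.43

Heat delivered = 22,800 BTU/h × 5.8 h = 132,240 BTU
Gas input = 132,240 / 0.87 = 152,000 BTU
= 152,000 / 100,000 = 1.52 therm
Cost = 1.52 × £1.60/therm = £2.43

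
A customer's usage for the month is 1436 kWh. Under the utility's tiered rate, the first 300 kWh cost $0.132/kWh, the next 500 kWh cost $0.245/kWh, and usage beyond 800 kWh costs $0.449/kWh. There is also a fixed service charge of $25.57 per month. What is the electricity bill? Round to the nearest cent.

$473.23

First 300 kWh × $0.132 = $39.60
Next 500 kWh × $0.245 = $122.50
Remaining 636 kWh × $0.449 = $285.56
Energy charge = $447.66; + service $25.57 = $473.23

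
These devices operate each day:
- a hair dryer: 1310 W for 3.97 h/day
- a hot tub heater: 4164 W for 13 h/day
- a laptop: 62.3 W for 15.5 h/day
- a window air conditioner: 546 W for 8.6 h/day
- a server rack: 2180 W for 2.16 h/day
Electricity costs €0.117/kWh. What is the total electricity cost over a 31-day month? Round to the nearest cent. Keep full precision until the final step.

hair dryer: 1310 W × 3.97 h × 31 d = 161,222 Wh = 161.2 kWh
hot tub heater: 4164 W × 13 h × 31 d = 1,678,092 Wh = 1,678 kWh
laptop: 62.3 W × 15.5 h × 31 d = 29,935 Wh = 29.94 kWh
window air conditioner: 546 W × 8.6 h × 31 d = 145,564 Wh = 145.6 kWh
server rack: 2180 W × 2.16 h × 31 d = 145,973 Wh = 146 kWh
Total energy = 161.2 + 1,678 + 29.94 + 145.6 + 146 = 2,161 kWh
Cost = 2,161 kWh × €0.117 = €252.81

€252.81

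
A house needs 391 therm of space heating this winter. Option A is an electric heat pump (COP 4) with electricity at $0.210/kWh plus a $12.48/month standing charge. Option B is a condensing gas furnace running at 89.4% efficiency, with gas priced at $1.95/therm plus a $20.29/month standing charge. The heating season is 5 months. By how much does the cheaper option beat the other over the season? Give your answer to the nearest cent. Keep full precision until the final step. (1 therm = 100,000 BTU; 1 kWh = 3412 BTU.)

Heat load = 391 therm × 100,000 = 39,100,000 BTU
Gas: input = 39,100,000 / 0.894 = 43,736,018 BTU = 437.4 therm → 437.4 × $1.95 = $852.85; + 5 × $20.29 standing = $954.30
Heat pump: 39,100,000 BTU / 3412 = 11,460 kWh heat; / 4 = 2,865 kWh in → × $0.210 = $601.63; + 5 × $12.48 standing = $664.03
Difference = |$954.30 − $664.03| = $290.28

$290.28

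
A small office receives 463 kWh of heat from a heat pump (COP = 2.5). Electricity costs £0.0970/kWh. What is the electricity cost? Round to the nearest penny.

Electrical input = 463 kWh / 2.5 = 185.2 kWh
Cost = 185.2 × £0.0970/kWh = £17.96

£17.96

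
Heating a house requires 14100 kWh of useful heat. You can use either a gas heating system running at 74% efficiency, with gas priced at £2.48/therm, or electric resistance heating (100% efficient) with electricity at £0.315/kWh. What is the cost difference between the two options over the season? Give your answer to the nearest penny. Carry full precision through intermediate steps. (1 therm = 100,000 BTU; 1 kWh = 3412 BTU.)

£2829.19

Heat load = 14100 kWh × 3412 = 48,109,200 BTU
Gas: input = 48,109,200 / 0.740 = 65,012,432 BTU = 650.1 therm → 650.1 × £2.48 = £1,612.31
Electric: 48,109,200 BTU / 3412 = 14,100 kWh → × £0.315 = £4,441.50
Difference = |£1,612.31 − £4,441.50| = £2,829.19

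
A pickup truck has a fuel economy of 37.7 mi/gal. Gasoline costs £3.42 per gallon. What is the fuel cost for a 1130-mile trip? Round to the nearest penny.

Fuel = 1130 mi / 37.7 mpg = 29.97 gal
Cost = 29.97 gal × £3.42/gal = £102.51

£102.51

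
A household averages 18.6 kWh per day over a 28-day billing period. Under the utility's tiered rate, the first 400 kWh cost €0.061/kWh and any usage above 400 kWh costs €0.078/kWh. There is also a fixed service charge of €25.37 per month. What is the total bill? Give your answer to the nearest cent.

Usage = 18.6 kWh/day × 28 days = 520.8 kWh
First 400 kWh × €0.061 = €24.40
Remaining 120.8 kWh × €0.078 = €9.42
Energy charge = €33.82; + service €25.37 = €59.19

€59.19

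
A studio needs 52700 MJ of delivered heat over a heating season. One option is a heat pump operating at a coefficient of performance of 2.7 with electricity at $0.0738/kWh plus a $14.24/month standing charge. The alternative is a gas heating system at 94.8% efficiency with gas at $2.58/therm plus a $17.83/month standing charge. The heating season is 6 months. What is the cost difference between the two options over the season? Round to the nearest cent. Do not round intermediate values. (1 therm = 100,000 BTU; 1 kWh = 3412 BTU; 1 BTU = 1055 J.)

$980.84

Heat load = 52700 MJ = 52,700,000,000 J / 1055 = 49,952,607 BTU
Gas: input = 49,952,607 / 0.948 = 52,692,623 BTU = 526.9 therm → 526.9 × $2.58 = $1,359.47; + 6 × $17.83 standing = $1,466.45
Heat pump: 49,952,607 BTU / 3412 = 14,640 kWh heat; / 2.7 = 5,422 kWh in → × $0.0738 = $400.17; + 6 × $14.24 standing = $485.61
Difference = |$1,466.45 − $485.61| = $980.84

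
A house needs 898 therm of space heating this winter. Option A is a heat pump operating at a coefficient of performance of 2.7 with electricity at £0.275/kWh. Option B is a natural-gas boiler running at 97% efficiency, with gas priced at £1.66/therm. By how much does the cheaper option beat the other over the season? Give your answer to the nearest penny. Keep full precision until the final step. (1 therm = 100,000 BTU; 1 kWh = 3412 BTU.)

£1143.84

Heat load = 898 therm × 100,000 = 89,800,000 BTU
Gas: input = 89,800,000 / 0.97 = 92,577,320 BTU = 925.8 therm → 925.8 × £1.66 = £1,536.78
Heat pump: 89,800,000 BTU / 3412 = 26,320 kWh heat; / 2.7 = 9,748 kWh in → × £0.275 = £2,680.63
Difference = |£1,536.78 − £2,680.63| = £1,143.84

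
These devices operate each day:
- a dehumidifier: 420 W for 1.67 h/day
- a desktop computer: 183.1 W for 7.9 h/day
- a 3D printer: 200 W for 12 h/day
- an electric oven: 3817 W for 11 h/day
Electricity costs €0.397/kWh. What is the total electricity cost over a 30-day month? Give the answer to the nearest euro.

€554

dehumidifier: 420 W × 1.67 h × 30 d = 21,042 Wh = 21.04 kWh
desktop computer: 183.1 W × 7.9 h × 30 d = 43,395 Wh = 43.39 kWh
3D printer: 200 W × 12 h × 30 d = 72,000 Wh = 72 kWh
electric oven: 3817 W × 11 h × 30 d = 1,259,610 Wh = 1,260 kWh
Total energy = 21.04 + 43.39 + 72 + 1,260 = 1,396 kWh
Cost = 1,396 kWh × €0.397 = €554.23 ≈ €554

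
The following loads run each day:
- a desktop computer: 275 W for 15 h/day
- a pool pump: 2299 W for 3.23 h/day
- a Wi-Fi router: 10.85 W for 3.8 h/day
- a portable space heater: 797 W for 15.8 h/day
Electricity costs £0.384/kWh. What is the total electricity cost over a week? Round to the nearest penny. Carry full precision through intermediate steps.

desktop computer: 275 W × 15 h × 7 d = 28,875 Wh = 28.88 kWh
pool pump: 2299 W × 3.23 h × 7 d = 51,980 Wh = 51.98 kWh
Wi-Fi router: 10.85 W × 3.8 h × 7 d = 289 Wh = 0.2886 kWh
portable space heater: 797 W × 15.8 h × 7 d = 88,148 Wh = 88.15 kWh
Total energy = 28.88 + 51.98 + 0.2886 + 88.15 = 169.3 kWh
Cost = 169.3 kWh × £0.384 = £65.01

£65.01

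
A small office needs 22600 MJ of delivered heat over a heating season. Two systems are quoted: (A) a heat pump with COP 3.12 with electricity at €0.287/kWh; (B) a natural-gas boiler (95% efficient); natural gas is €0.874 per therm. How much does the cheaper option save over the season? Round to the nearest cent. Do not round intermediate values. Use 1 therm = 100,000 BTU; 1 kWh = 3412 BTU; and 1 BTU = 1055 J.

€380.45

Heat load = 22600 MJ = 22,600,000,000 J / 1055 = 21,421,801 BTU
Gas: input = 21,421,801 / 0.95 = 22,549,264 BTU = 225.5 therm → 225.5 × €0.874 = €197.08
Heat pump: 21,421,801 BTU / 3412 = 6,278 kWh heat; / 3.12 = 2,012 kWh in → × €0.287 = €577.53
Difference = |€197.08 − €577.53| = €380.45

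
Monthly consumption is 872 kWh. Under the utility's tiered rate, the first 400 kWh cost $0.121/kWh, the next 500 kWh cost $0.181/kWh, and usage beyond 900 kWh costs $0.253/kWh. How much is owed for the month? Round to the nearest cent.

$133.83

First 400 kWh × $0.121 = $48.40
Next 472 kWh × $0.181 = $85.43
Remaining tier: 0 kWh (not reached)
Total = $133.83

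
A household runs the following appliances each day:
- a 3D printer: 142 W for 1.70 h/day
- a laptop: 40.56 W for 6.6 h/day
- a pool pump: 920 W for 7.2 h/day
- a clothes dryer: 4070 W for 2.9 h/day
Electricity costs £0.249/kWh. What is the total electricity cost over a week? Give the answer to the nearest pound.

£33

3D printer: 142 W × 1.70 h × 7 d = 1,690 Wh = 1.69 kWh
laptop: 40.56 W × 6.6 h × 7 d = 1,874 Wh = 1.874 kWh
pool pump: 920 W × 7.2 h × 7 d = 46,368 Wh = 46.37 kWh
clothes dryer: 4070 W × 2.9 h × 7 d = 82,621 Wh = 82.62 kWh
Total energy = 1.69 + 1.874 + 46.37 + 82.62 = 132.6 kWh
Cost = 132.6 kWh × £0.249 = £33.01 ≈ £33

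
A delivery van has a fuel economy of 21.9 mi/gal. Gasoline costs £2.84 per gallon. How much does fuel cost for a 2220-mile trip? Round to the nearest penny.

£287.89

Fuel = 2220 mi / 21.9 mpg = 101.4 gal
Cost = 101.4 gal × £2.84/gal = £287.89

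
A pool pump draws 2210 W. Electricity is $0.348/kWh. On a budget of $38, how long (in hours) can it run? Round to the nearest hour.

49 h

Energy budget = $38 / $0.348 per kWh = 109.2 kWh = 109,195 Wh
Runtime = 109,195 Wh / 2210 W = 49.41 h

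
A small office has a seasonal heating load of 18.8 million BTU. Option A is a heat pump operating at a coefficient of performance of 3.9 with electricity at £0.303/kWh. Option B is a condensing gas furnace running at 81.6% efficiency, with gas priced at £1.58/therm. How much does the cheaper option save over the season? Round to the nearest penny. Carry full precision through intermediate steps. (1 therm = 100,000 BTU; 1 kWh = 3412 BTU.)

Heat load = 18.8 × 10⁶ BTU = 18,800,000 BTU
Gas: input = 18,800,000 / 0.816 = 23,039,216 BTU = 230.4 therm → 230.4 × £1.58 = £364.02
Heat pump: 18,800,000 BTU / 3412 = 5,510 kWh heat; / 3.9 = 1,413 kWh in → × £0.303 = £428.08
Difference = |£364.02 − £428.08| = £64.06

£64.06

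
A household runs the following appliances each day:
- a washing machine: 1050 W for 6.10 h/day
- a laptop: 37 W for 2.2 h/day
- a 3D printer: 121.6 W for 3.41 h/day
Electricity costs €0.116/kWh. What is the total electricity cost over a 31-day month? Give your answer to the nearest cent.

€24.82

washing machine: 1050 W × 6.10 h × 31 d = 198,555 Wh = 198.6 kWh
laptop: 37 W × 2.2 h × 31 d = 2,523 Wh = 2.523 kWh
3D printer: 121.6 W × 3.41 h × 31 d = 12,854 Wh = 12.85 kWh
Total energy = 198.6 + 2.523 + 12.85 = 213.9 kWh
Cost = 213.9 kWh × €0.116 = €24.82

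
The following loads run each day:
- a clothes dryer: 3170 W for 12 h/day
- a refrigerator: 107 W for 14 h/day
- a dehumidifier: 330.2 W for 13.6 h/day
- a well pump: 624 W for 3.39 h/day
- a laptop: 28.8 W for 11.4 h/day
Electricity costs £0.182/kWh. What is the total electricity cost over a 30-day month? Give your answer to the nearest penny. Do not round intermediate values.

clothes dryer: 3170 W × 12 h × 30 d = 1,141,200 Wh = 1,141 kWh
refrigerator: 107 W × 14 h × 30 d = 44,940 Wh = 44.94 kWh
dehumidifier: 330.2 W × 13.6 h × 30 d = 134,722 Wh = 134.7 kWh
well pump: 624 W × 3.39 h × 30 d = 63,461 Wh = 63.46 kWh
laptop: 28.8 W × 11.4 h × 30 d = 9,850 Wh = 9.85 kWh
Total energy = 1,141 + 44.94 + 134.7 + 63.46 + 9.85 = 1,394 kWh
Cost = 1,394 kWh × £0.182 = £253.74

£253.74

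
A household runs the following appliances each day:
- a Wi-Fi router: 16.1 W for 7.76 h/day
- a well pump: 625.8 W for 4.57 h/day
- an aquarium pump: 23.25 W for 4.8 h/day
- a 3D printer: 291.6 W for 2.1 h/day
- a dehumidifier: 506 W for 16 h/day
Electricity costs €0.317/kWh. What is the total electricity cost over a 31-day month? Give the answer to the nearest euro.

Wi-Fi router: 16.1 W × 7.76 h × 31 d = 3,873 Wh = 3.873 kWh
well pump: 625.8 W × 4.57 h × 31 d = 88,657 Wh = 88.66 kWh
aquarium pump: 23.25 W × 4.8 h × 31 d = 3,460 Wh = 3.46 kWh
3D printer: 291.6 W × 2.1 h × 31 d = 18,983 Wh = 18.98 kWh
dehumidifier: 506 W × 16 h × 31 d = 250,976 Wh = 251 kWh
Total energy = 3.873 + 88.66 + 3.46 + 18.98 + 251 = 365.9 kWh
Cost = 365.9 kWh × €0.317 = €116.01 ≈ €116

€116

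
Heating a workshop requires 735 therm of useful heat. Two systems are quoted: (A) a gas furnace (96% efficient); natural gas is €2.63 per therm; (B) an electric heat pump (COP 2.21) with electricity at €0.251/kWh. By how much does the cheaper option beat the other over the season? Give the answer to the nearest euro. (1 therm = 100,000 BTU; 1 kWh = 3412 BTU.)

Heat load = 735 therm × 100,000 = 73,500,000 BTU
Gas: input = 73,500,000 / 0.96 = 76,562,500 BTU = 765.6 therm → 765.6 × €2.63 = €2,013.59
Heat pump: 73,500,000 BTU / 3412 = 21,540 kWh heat; / 2.21 = 9,747 kWh in → × €0.251 = €2,446.58
Difference = |€2,013.59 − €2,446.58| = €432.99 ≈ €433

€433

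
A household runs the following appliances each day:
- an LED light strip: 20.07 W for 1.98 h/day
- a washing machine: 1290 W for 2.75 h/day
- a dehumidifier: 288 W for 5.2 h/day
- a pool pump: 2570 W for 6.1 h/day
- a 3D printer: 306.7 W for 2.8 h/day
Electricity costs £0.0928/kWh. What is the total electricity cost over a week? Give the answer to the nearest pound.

LED light strip: 20.07 W × 1.98 h × 7 d = 278 Wh = 0.2782 kWh
washing machine: 1290 W × 2.75 h × 7 d = 24,832 Wh = 24.83 kWh
dehumidifier: 288 W × 5.2 h × 7 d = 10,483 Wh = 10.48 kWh
pool pump: 2570 W × 6.1 h × 7 d = 109,739 Wh = 109.7 kWh
3D printer: 306.7 W × 2.8 h × 7 d = 6,011 Wh = 6.011 kWh
Total energy = 0.2782 + 24.83 + 10.48 + 109.7 + 6.011 = 151.3 kWh
Cost = 151.3 kWh × £0.0928 = £14.04 ≈ £14

£14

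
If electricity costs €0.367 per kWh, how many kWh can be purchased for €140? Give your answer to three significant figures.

€140 / €0.367 per kWh = 381.5 kWh

381 kWh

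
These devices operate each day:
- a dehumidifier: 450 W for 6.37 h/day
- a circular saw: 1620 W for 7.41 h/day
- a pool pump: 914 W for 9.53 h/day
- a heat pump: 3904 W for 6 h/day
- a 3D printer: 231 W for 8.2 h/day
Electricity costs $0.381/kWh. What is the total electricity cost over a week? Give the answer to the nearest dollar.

$130

dehumidifier: 450 W × 6.37 h × 7 d = 20,066 Wh = 20.07 kWh
circular saw: 1620 W × 7.41 h × 7 d = 84,029 Wh = 84.03 kWh
pool pump: 914 W × 9.53 h × 7 d = 60,973 Wh = 60.97 kWh
heat pump: 3904 W × 6 h × 7 d = 163,968 Wh = 164 kWh
3D printer: 231 W × 8.2 h × 7 d = 13,259 Wh = 13.26 kWh
Total energy = 20.07 + 84.03 + 60.97 + 164 + 13.26 = 342.3 kWh
Cost = 342.3 kWh × $0.381 = $130.41 ≈ $130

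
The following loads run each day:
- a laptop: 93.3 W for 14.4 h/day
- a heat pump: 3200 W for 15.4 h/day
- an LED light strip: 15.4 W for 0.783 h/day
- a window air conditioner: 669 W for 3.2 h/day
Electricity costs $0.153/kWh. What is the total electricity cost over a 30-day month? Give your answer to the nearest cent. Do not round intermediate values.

laptop: 93.3 W × 14.4 h × 30 d = 40,306 Wh = 40.31 kWh
heat pump: 3200 W × 15.4 h × 30 d = 1,478,400 Wh = 1,478 kWh
LED light strip: 15.4 W × 0.783 h × 30 d = 362 Wh = 0.3617 kWh
window air conditioner: 669 W × 3.2 h × 30 d = 64,224 Wh = 64.22 kWh
Total energy = 40.31 + 1,478 + 0.3617 + 64.22 = 1,583 kWh
Cost = 1,583 kWh × $0.153 = $242.24

$242.24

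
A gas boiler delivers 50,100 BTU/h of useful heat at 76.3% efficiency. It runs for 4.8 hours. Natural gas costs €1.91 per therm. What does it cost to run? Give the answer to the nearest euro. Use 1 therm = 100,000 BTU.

€6

Heat delivered = 50,100 BTU/h × 4.8 h = 240,480 BTU
Gas input = 240,480 / 0.763 = 315,177 BTU
= 315,177 / 100,000 = 3.152 therm
Cost = 3.152 × €1.91/therm = €6.02 ≈ €6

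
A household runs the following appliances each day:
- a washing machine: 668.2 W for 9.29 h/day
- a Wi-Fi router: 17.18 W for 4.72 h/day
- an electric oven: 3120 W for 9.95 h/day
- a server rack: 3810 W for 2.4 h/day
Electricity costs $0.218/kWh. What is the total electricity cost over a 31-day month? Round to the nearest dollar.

washing machine: 668.2 W × 9.29 h × 31 d = 192,435 Wh = 192.4 kWh
Wi-Fi router: 17.18 W × 4.72 h × 31 d = 2,514 Wh = 2.514 kWh
electric oven: 3120 W × 9.95 h × 31 d = 962,364 Wh = 962.4 kWh
server rack: 3810 W × 2.4 h × 31 d = 283,464 Wh = 283.5 kWh
Total energy = 192.4 + 2.514 + 962.4 + 283.5 = 1,441 kWh
Cost = 1,441 kWh × $0.218 = $314.09 ≈ $314

$314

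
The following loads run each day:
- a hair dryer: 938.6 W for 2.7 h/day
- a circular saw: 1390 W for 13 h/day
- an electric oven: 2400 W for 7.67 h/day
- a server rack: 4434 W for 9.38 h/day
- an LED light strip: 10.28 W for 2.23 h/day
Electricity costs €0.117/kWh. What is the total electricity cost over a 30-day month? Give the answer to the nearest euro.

€283

hair dryer: 938.6 W × 2.7 h × 30 d = 76,027 Wh = 76.03 kWh
circular saw: 1390 W × 13 h × 30 d = 542,100 Wh = 542.1 kWh
electric oven: 2400 W × 7.67 h × 30 d = 552,240 Wh = 552.2 kWh
server rack: 4434 W × 9.38 h × 30 d = 1,247,728 Wh = 1,248 kWh
LED light strip: 10.28 W × 2.23 h × 30 d = 688 Wh = 0.6877 kWh
Total energy = 76.03 + 542.1 + 552.2 + 1,248 + 0.6877 = 2,419 kWh
Cost = 2,419 kWh × €0.117 = €283.00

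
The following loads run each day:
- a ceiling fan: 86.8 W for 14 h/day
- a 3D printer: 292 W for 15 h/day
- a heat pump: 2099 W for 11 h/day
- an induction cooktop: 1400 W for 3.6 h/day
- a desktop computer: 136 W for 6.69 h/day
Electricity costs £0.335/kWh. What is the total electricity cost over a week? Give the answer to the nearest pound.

ceiling fan: 86.8 W × 14 h × 7 d = 8,506 Wh = 8.506 kWh
3D printer: 292 W × 15 h × 7 d = 30,660 Wh = 30.66 kWh
heat pump: 2099 W × 11 h × 7 d = 161,623 Wh = 161.6 kWh
induction cooktop: 1400 W × 3.6 h × 7 d = 35,280 Wh = 35.28 kWh
desktop computer: 136 W × 6.69 h × 7 d = 6,369 Wh = 6.369 kWh
Total energy = 8.506 + 30.66 + 161.6 + 35.28 + 6.369 = 242.4 kWh
Cost = 242.4 kWh × £0.335 = £81.22 ≈ £81

£81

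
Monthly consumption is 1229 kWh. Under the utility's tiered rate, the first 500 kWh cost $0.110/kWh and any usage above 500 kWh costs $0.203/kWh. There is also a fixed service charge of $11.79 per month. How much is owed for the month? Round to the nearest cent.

First 500 kWh × $0.110 = $55.00
Remaining 729 kWh × $0.203 = $147.99
Energy charge = $202.99; + service $11.79 = $214.78

$214.78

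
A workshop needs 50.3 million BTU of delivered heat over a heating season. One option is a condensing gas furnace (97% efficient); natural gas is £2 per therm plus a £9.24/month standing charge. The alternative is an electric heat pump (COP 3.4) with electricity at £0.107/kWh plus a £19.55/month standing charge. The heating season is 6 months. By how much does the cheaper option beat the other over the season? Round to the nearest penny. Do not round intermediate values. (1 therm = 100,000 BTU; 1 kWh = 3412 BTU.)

Heat load = 50.3 × 10⁶ BTU = 50,300,000 BTU
Gas: input = 50,300,000 / 0.97 = 51,855,670 BTU = 518.6 therm → 518.6 × £2 = £1,037.11; + 6 × £9.24 standing = £1,092.55
Heat pump: 50,300,000 BTU / 3412 = 14,740 kWh heat; / 3.4 = 4,336 kWh in → × £0.107 = £463.94; + 6 × £19.55 standing = £581.24
Difference = |£1,092.55 − £581.24| = £511.31

£511.31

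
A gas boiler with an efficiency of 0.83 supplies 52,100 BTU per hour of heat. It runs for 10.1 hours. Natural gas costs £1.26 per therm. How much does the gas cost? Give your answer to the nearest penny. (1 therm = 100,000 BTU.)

Heat delivered = 52,100 BTU/h × 10.1 h = 526,210 BTU
Gas input = 526,210 / 0.83 = 633,988 BTU
= 633,988 / 100,000 = 6.34 therm
Cost = 6.34 × £1.26/therm = £7.99

£7.99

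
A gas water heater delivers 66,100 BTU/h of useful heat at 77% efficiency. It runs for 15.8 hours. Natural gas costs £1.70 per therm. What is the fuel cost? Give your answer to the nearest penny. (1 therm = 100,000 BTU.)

Heat delivered = 66,100 BTU/h × 15.8 h = 1,044,380 BTU
Gas input = 1,044,380 / 0.77 = 1,356,338 BTU
= 1,356,338 / 100,000 = 13.56 therm
Cost = 13.56 × £1.70/therm = £23.06

£23.06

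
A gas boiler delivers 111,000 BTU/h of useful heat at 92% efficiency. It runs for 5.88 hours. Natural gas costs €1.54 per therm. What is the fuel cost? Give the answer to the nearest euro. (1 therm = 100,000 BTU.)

Heat delivered = 111,000 BTU/h × 5.88 h = 652,680 BTU
Gas input = 652,680 / 0.92 = 709,435 BTU
= 709,435 / 100,000 = 7.094 therm
Cost = 7.094 × €1.54/therm = €10.93 ≈ €11

€11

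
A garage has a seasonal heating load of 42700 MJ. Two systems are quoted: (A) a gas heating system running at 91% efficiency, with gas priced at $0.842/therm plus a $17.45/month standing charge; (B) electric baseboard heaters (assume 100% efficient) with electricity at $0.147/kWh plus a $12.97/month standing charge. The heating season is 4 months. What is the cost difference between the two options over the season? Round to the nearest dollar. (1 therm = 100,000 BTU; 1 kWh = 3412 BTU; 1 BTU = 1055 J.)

$1351

Heat load = 42700 MJ = 42,700,000,000 J / 1055 = 40,473,934 BTU
Gas: input = 40,473,934 / 0.91 = 44,476,850 BTU = 444.8 therm → 444.8 × $0.842 = $374.50; + 4 × $17.45 standing = $444.30
Electric: 40,473,934 BTU / 3412 = 11,860 kWh → × $0.147 = $1,743.75; + 4 × $12.97 standing = $1,795.63
Difference = |$444.30 − $1,795.63| = $1,351.33 ≈ $1351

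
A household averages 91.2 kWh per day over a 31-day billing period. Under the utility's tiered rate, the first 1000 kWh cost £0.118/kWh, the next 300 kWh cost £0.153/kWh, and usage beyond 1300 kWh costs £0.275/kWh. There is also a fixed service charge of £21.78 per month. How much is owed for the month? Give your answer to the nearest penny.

Usage = 91.2 kWh/day × 31 days = 2827.2 kWh
First 1000 kWh × £0.118 = £118.00
Next 300 kWh × £0.153 = £45.90
Remaining 1527.2 kWh × £0.275 = £419.98
Energy charge = £583.88; + service £21.78 = £605.66

£605.66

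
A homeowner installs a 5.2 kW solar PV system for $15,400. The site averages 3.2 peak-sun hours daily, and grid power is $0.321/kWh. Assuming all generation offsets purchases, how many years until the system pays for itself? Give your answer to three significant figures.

Daily generation = 5.2 kW × 3.2 h = 16.64 kWh
Annual generation = 16.64 × 365 = 6073.6 kWh
Annual savings = 6073.6 × $0.321 = $1,949.63
Payback = $15,400 / $1,949.63 = 7.9 years

7.90 years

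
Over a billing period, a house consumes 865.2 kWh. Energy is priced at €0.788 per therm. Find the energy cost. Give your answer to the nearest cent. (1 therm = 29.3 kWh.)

€23.27

865.2 kWh × (0.03413 therm/kWh) = 29.53 therm
Cost = 29.53 therm × €0.788/therm = €23.27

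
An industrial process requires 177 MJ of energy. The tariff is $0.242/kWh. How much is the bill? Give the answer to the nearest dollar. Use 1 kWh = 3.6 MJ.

177 MJ × (0.27778 kWh/MJ) = 49.17 kWh
Cost = 49.17 kWh × $0.242/kWh = $11.90 ≈ $12

$12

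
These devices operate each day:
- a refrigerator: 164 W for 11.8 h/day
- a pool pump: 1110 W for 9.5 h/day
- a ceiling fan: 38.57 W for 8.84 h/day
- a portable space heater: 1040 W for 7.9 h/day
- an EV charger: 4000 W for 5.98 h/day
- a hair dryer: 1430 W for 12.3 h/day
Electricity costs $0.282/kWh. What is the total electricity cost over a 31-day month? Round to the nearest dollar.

$547

refrigerator: 164 W × 11.8 h × 31 d = 59,991 Wh = 59.99 kWh
pool pump: 1110 W × 9.5 h × 31 d = 326,895 Wh = 326.9 kWh
ceiling fan: 38.57 W × 8.84 h × 31 d = 10,570 Wh = 10.57 kWh
portable space heater: 1040 W × 7.9 h × 31 d = 254,696 Wh = 254.7 kWh
EV charger: 4000 W × 5.98 h × 31 d = 741,520 Wh = 741.5 kWh
hair dryer: 1430 W × 12.3 h × 31 d = 545,259 Wh = 545.3 kWh
Total energy = 59.99 + 326.9 + 10.57 + 254.7 + 741.5 + 545.3 = 1,939 kWh
Cost = 1,939 kWh × $0.282 = $546.78 ≈ $547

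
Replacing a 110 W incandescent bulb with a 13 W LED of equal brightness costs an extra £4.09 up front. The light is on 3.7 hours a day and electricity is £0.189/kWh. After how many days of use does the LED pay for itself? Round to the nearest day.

Power saved = 110 − 13 = 97 W
Daily energy saved = 97 W × 3.7 h = 358.9 Wh = 0.3589 kWh
Daily savings = 0.3589 × £0.189 = £0.0678
Payback = £4.09 / £0.0678 per day = 60.3 days

60 days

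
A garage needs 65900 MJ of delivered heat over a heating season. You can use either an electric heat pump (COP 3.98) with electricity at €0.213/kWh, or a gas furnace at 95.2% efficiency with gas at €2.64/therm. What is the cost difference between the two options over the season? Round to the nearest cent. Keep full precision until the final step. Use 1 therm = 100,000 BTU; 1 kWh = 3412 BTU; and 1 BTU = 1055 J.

Heat load = 65900 MJ = 65,900,000,000 J / 1055 = 62,464,455 BTU
Gas: input = 62,464,455 / 0.952 = 65,613,923 BTU = 656.1 therm → 656.1 × €2.64 = €1,732.21
Heat pump: 62,464,455 BTU / 3412 = 18,310 kWh heat; / 3.98 = 4,600 kWh in → × €0.213 = €979.76
Difference = |€1,732.21 − €979.76| = €752.45

€752.45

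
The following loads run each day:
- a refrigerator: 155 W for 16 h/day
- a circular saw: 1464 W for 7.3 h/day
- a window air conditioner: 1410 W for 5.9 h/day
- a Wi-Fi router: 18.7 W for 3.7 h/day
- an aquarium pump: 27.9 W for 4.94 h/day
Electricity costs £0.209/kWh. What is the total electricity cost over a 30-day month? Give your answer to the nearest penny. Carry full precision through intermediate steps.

refrigerator: 155 W × 16 h × 30 d = 74,400 Wh = 74.4 kWh
circular saw: 1464 W × 7.3 h × 30 d = 320,616 Wh = 320.6 kWh
window air conditioner: 1410 W × 5.9 h × 30 d = 249,570 Wh = 249.6 kWh
Wi-Fi router: 18.7 W × 3.7 h × 30 d = 2,076 Wh = 2.076 kWh
aquarium pump: 27.9 W × 4.94 h × 30 d = 4,135 Wh = 4.135 kWh
Total energy = 74.4 + 320.6 + 249.6 + 2.076 + 4.135 = 650.8 kWh
Cost = 650.8 kWh × £0.209 = £136.02

£136.02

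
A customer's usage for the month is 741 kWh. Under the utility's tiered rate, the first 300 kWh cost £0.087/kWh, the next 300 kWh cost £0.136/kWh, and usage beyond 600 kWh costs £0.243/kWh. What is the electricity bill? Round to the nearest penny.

First 300 kWh × £0.087 = £26.10
Next 300 kWh × £0.136 = £40.80
Remaining 141 kWh × £0.243 = £34.26
Total = £101.16

£101.16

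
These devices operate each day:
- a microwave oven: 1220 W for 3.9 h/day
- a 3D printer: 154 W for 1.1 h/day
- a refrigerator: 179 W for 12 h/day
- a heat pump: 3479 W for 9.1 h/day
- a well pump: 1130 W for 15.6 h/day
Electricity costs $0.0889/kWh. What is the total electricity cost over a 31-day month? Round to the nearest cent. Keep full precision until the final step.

microwave oven: 1220 W × 3.9 h × 31 d = 147,498 Wh = 147.5 kWh
3D printer: 154 W × 1.1 h × 31 d = 5,251 Wh = 5.251 kWh
refrigerator: 179 W × 12 h × 31 d = 66,588 Wh = 66.59 kWh
heat pump: 3479 W × 9.1 h × 31 d = 981,426 Wh = 981.4 kWh
well pump: 1130 W × 15.6 h × 31 d = 546,468 Wh = 546.5 kWh
Total energy = 147.5 + 5.251 + 66.59 + 981.4 + 546.5 = 1,747 kWh
Cost = 1,747 kWh × $0.0889 = $155.33

$155.33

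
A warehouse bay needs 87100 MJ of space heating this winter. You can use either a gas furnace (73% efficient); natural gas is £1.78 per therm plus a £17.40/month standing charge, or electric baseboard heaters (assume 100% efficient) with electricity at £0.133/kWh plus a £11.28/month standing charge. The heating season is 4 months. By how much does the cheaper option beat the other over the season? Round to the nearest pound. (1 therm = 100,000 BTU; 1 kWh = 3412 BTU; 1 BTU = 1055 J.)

£1181

Heat load = 87100 MJ = 87,100,000,000 J / 1055 = 82,559,242 BTU
Gas: input = 82,559,242 / 0.73 = 113,094,852 BTU = 1,131 therm → 1,131 × £1.78 = £2,013.09; + 4 × £17.40 standing = £2,082.69
Electric: 82,559,242 BTU / 3412 = 24,200 kWh → × £0.133 = £3,218.17; + 4 × £11.28 standing = £3,263.29
Difference = |£2,082.69 − £3,263.29| = £1,180.60 ≈ £1181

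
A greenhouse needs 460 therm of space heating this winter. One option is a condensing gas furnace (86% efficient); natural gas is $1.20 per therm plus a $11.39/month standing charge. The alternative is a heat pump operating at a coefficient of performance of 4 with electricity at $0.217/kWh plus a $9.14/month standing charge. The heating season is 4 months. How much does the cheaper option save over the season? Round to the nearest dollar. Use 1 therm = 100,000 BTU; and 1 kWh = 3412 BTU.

$81

Heat load = 460 therm × 100,000 = 46,000,000 BTU
Gas: input = 46,000,000 / 0.86 = 53,488,372 BTU = 534.9 therm → 534.9 × $1.20 = $641.86; + 4 × $11.39 standing = $687.42
Heat pump: 46,000,000 BTU / 3412 = 13,480 kWh heat; / 4 = 3,370 kWh in → × $0.217 = $731.39; + 4 × $9.14 standing = $767.95
Difference = |$687.42 − $767.95| = $80.53 ≈ $81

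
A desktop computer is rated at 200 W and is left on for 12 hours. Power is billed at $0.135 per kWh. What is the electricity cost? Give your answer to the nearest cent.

Energy = 200 W × 12 h = 2,400 Wh = 2.4 kWh
Cost = 2.4 kWh × $0.135/kWh = $0.32

$0.32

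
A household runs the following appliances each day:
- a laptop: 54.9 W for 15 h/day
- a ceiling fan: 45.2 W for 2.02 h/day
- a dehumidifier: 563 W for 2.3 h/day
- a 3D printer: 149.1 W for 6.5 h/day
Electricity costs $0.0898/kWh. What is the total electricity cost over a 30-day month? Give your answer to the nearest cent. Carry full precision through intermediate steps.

$8.56

laptop: 54.9 W × 15 h × 30 d = 24,705 Wh = 24.7 kWh
ceiling fan: 45.2 W × 2.02 h × 30 d = 2,739 Wh = 2.739 kWh
dehumidifier: 563 W × 2.3 h × 30 d = 38,847 Wh = 38.85 kWh
3D printer: 149.1 W × 6.5 h × 30 d = 29,074 Wh = 29.07 kWh
Total energy = 24.7 + 2.739 + 38.85 + 29.07 = 95.37 kWh
Cost = 95.37 kWh × $0.0898 = $8.56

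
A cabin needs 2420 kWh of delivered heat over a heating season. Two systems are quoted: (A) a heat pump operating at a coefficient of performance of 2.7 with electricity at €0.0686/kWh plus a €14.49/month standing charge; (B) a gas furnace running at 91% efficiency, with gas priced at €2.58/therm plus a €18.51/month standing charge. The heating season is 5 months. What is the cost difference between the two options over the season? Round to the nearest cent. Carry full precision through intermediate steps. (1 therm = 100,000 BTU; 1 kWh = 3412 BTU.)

€192.71

Heat load = 2420 kWh × 3412 = 8,257,040 BTU
Gas: input = 8,257,040 / 0.91 = 9,073,670 BTU = 90.74 therm → 90.74 × €2.58 = €234.10; + 5 × €18.51 standing = €326.65
Heat pump: 8,257,040 BTU / 3412 = 2,420 kWh heat; / 2.7 = 896.3 kWh in → × €0.0686 = €61.49; + 5 × €14.49 standing = €133.94
Difference = |€326.65 − €133.94| = €192.71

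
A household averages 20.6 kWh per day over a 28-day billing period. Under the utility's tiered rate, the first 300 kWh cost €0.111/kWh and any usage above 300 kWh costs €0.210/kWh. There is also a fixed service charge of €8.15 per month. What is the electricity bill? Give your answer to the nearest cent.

Usage = 20.6 kWh/day × 28 days = 576.8 kWh
First 300 kWh × €0.111 = €33.30
Remaining 276.8 kWh × €0.210 = €58.13
Energy charge = €91.43; + service €8.15 = €99.58

€99.58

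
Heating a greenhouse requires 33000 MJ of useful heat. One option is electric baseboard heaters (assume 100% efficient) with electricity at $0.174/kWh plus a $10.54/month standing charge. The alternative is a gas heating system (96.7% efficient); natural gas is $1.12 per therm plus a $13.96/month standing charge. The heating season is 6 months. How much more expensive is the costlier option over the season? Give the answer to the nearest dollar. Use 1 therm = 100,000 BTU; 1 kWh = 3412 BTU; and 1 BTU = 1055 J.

Heat load = 33000 MJ = 33,000,000,000 J / 1055 = 31,279,621 BTU
Gas: input = 31,279,621 / 0.967 = 32,347,074 BTU = 323.5 therm → 323.5 × $1.12 = $362.29; + 6 × $13.96 standing = $446.05
Electric: 31,279,621 BTU / 3412 = 9,168 kWh → × $0.174 = $1,595.15; + 6 × $10.54 standing = $1,658.39
Difference = |$446.05 − $1,658.39| = $1,212.34 ≈ $1212

$1212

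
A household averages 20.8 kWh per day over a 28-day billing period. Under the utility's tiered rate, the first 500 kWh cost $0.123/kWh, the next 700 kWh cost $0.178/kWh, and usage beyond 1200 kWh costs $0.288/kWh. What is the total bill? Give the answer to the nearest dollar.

$76

Usage = 20.8 kWh/day × 28 days = 582.4 kWh
First 500 kWh × $0.123 = $61.50
Next 82.4 kWh × $0.178 = $14.67
Remaining tier: 0 kWh (not reached)
Total = $76.17 ≈ $76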